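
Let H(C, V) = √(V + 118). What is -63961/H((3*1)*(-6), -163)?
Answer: 63961*I*√5/15 ≈ 9534.8*I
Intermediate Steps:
H(C, V) = √(118 + V)
-63961/H((3*1)*(-6), -163) = -63961/√(118 - 163) = -63961*(-I*√5/15) = -(-63961)*I*√5/15 = 63961*I*√5/15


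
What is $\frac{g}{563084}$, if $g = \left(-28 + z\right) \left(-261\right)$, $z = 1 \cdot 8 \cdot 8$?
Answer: $- \frac{2349}{140771} \approx -0.016687$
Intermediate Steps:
$z = 64$ ($z = 8 \cdot 8 = 64$)
$g = -9396$ ($g = \left(-28 + 64\right) \left(-261\right) = 36 \left(-261\right) = -9396$)
$\frac{g}{563084} = - \frac{9396}{563084} = \left(-9396\right) \frac{1}{563084} = - \frac{2349}{140771}$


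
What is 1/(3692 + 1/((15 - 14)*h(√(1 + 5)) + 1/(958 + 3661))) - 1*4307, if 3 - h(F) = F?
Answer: -3761304953933906989/873300485351401 - 21335161*√6/873300485351401 ≈ -4307.0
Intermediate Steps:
h(F) = 3 - F
1/(3692 + 1/((15 - 14)*h(√(1 + 5)) + 1/(958 + 3661))) - 1*4307 = 1/(3692 + 1/((15 - 14)*(3 - √(1 + 5)) + 1/(958 + 3661))) - 1*4307 = 1/(3692 + 1/(1*(3 - √6) + 1/4619)) - 4307 = 1/(3692 + 1/((3 - √6) + 1/4619)) - 4307 = 1/(3692 + 1/(13858/4619 - √6)) - 4307 = -4307 + 1/(3692 + 1/(13858/4619 - √6))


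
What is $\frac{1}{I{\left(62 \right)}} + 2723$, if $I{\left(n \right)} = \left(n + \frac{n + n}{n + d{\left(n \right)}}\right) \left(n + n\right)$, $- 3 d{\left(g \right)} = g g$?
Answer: $\frac{1233105163}{452848} \approx 2723.0$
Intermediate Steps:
$d{\left(g \right)} = - \frac{g^{2}}{3}$ ($d{\left(g \right)} = - \frac{g g}{3} = - \frac{g^{2}}{3}$)
$I{\left(n \right)} = 2 n \left(n + \frac{2 n}{n - \frac{n^{2}}{3}}\right)$ ($I{\left(n \right)} = \left(n + \frac{n + n}{n - \frac{n^{2}}{3}}\right) \left(n + n\right) = \left(n + \frac{2 n}{n - \frac{n^{2}}{3}}\right) 2 n = 2 n \left(n + \frac{2 n}{n - \frac{n^{2}}{3}}\right)$)
$\frac{1}{I{\left(62 \right)}} + 2723 = \frac{1}{2 \cdot 62 \frac{1}{-3 + 62} \left(-6 + 62^{2} - 186\right)} + 2723 = \frac{1}{2 \cdot 62 \cdot \frac{1}{59} \left(-6 + 3844 - 186\right)} + 2723 = \frac{1}{2 \cdot 62 \cdot \frac{1}{59} \cdot 3652} + 2723 = \frac{1}{\frac{452848}{59}} + 2723 = \frac{59}{452848} + 2723 = \frac{1233105163}{452848}$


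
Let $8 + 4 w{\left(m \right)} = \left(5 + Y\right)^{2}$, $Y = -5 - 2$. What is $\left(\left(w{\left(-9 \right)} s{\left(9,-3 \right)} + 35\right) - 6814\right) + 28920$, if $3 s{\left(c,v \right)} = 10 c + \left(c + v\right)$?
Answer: $22109$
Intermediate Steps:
$Y = -7$ ($Y = -5 - 2 = -7$)
$s{\left(c,v \right)} = \frac{v}{3} + \frac{11 c}{3}$ ($s{\left(c,v \right)} = \frac{10 c + \left(c + v\right)}{3} = \frac{v + 11 c}{3} = \frac{v}{3} + \frac{11 c}{3}$)
$w{\left(m \right)} = -1$ ($w{\left(m \right)} = -2 + \frac{\left(5 - 7\right)^{2}}{4} = -2 + \frac{\left(-2\right)^{2}}{4} = -2 + \frac{1}{4} \cdot 4 = -2 + 1 = -1$)
$\left(\left(w{\left(-9 \right)} s{\left(9,-3 \right)} + 35\right) - 6814\right) + 28920 = \left(\left(- (\frac{1}{3} \left(-3\right) + \frac{11}{3} \cdot 9) + 35\right) - 6814\right) + 28920 = \left(\left(- (-1 + 33) + 35\right) - 6814\right) + 28920 = \left(\left(\left(-1\right) 32 + 35\right) - 6814\right) + 28920 = \left(\left(-32 + 35\right) - 6814\right) + 28920 = \left(3 - 6814\right) + 28920 = -6811 + 28920 = 22109$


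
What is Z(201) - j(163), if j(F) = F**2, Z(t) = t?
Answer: -26368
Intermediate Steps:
Z(201) - j(163) = 201 - 1*163**2 = 201 - 1*26569 = 201 - 26569 = -26368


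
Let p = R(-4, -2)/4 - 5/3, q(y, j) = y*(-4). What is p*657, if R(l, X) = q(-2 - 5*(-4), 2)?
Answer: -12921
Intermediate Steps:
q(y, j) = -4*y
R(l, X) = -72 (R(l, X) = -4*(-2 - 5*(-4)) = -4*(-2 + 20) = -4*18 = -72)
p = -59/3 (p = -72/4 - 5/3 = -72*1/4 - 5*1/3 = -18 - 5/3 = -59/3 ≈ -19.667)
p*657 = -59/3*657 = -12921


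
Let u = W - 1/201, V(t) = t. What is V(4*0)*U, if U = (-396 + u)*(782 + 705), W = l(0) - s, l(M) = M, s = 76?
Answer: 0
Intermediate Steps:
W = -76 (W = 0 - 1*76 = 0 - 76 = -76)
u = -15277/201 (u = -76 - 1/201 = -15277/201 ≈ -76.005)
U = -141076151/201 (U = (-396 - 15277/201)*(782 + 705) = -94873/201*1487 = -141076151/201 ≈ -7.0187e+5)
V(4*0)*U = (4*0)*(-141076151/201) = 0*(-141076151/201) = 0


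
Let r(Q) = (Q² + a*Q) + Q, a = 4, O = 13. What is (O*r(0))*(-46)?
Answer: 0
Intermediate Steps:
r(Q) = Q² + 5*Q (r(Q) = (Q² + 4*Q) + Q = Q² + 5*Q)
(O*r(0))*(-46) = (13*(0*(5 + 0)))*(-46) = (13*(0*5))*(-46) = (13*0)*(-46) = 0*(-46) = 0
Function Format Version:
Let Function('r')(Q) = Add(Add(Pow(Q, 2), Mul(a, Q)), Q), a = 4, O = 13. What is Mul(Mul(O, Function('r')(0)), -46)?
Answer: 0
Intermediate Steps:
Function('r')(Q) = Add(Pow(Q, 2), Mul(5, Q)) (Function('r')(Q) = Add(Add(Pow(Q, 2), Mul(4, Q)), Q) = Add(Pow(Q, 2), Mul(5, Q)))
Mul(Mul(O, Function('r')(0)), -46) = Mul(Mul(13, Mul(0, Add(5, 0))), -46) = Mul(Mul(13, Mul(0, 5)), -46) = Mul(Mul(13, 0), -46) = Mul(0, -46) = 0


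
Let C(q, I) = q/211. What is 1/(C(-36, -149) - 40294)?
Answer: -211/8502070 ≈ -2.4817e-5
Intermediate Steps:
C(q, I) = q/211 (C(q, I) = q*(1/211) = q/211)
1/(C(-36, -149) - 40294) = 1/((1/211)*(-36) - 40294) = 1/(-36/211 - 40294) = 1/(-8502070/211) = -211/8502070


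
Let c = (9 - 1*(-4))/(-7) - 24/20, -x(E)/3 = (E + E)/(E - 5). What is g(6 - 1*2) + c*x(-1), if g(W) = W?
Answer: 247/35 ≈ 7.0571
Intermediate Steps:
x(E) = -6*E/(-5 + E) (x(E) = -3*(E + E)/(E - 5) = -3*2*E/(-5 + E) = -6*E/(-5 + E))
c = -107/35 (c = (9 + 4)*(-⅐) - 24*1/20 = 13*(-⅐) - 6/5 = -13/7 - 6/5 = -107/35 ≈ -3.0571)
g(6 - 1*2) + c*x(-1) = (6 - 1*2) - (-642)*(-1)/(35*(-5 - 1)) = (6 - 2) - (-642)*(-1)/(35*(-6)) = 4 - (-642)*(-1)*(-1)/(35*6) = 4 - 107/35*(-1) = 4 + 107/35 = 247/35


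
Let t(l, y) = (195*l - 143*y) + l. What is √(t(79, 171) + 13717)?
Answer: 2*√1187 ≈ 68.906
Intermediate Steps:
t(l, y) = -143*y + 196*l (t(l, y) = (-143*y + 195*l) + l = -143*y + 196*l)
√(t(79, 171) + 13717) = √((-143*171 + 196*79) + 13717) = √((-24453 + 15484) + 13717) = √(-8969 + 13717) = √4748 = 2*√1187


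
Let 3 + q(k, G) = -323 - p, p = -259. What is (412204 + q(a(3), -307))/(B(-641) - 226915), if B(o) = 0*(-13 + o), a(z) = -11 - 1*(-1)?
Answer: -412137/226915 ≈ -1.8163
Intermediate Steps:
a(z) = -10 (a(z) = -11 + 1 = -10)
B(o) = 0
q(k, G) = -67 (q(k, G) = -3 + (-323 - 1*(-259)) = -3 + (-323 + 259) = -3 - 64 = -67)
(412204 + q(a(3), -307))/(B(-641) - 226915) = (412204 - 67)/(0 - 226915) = 412137/(-226915) = 412137*(-1/226915) = -412137/226915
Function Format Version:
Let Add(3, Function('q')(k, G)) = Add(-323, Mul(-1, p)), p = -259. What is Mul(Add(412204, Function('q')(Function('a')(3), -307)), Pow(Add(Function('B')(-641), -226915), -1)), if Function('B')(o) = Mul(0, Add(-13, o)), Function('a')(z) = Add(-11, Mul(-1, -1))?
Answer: Rational(-412137, 226915) ≈ -1.8163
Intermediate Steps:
Function('a')(z) = -10 (Function('a')(z) = Add(-11, 1) = -10)
Function('B')(o) = 0
Function('q')(k, G) = -67 (Function('q')(k, G) = Add(-3, Add(-323, Mul(-1, -259))) = Add(-3, Add(-323, 259)) = Add(-3, -64) = -67)
Mul(Add(412204, Function('q')(Function('a')(3), -307)), Pow(Add(Function('B')(-641), -226915), -1)) = Mul(Add(412204, -67), Pow(Add(0, -226915), -1)) = Mul(412137, Pow(-226915, -1)) = Mul(412137, Rational(-1, 226915)) = Rational(-412137, 226915)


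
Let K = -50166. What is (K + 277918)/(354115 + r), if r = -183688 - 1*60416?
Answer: 227752/110011 ≈ 2.0703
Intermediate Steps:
r = -244104 (r = -183688 - 60416 = -244104)
(K + 277918)/(354115 + r) = (-50166 + 277918)/(354115 - 244104) = 227752/110011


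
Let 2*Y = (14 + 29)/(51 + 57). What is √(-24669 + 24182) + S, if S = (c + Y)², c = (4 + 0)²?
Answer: 12243001/46656 + I*√487 ≈ 262.41 + 22.068*I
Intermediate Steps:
Y = 43/216 (Y = ((14 + 29)/(51 + 57))/2 = (43/108)/2 = (43*(1/108))/2 = (½)*(43/108) = 43/216 ≈ 0.19907)
c = 16 (c = 4² = 16)
S = 12243001/46656 (S = (16 + 43/216)² = (3499/216)² = 12243001/46656 ≈ 262.41)
√(-24669 + 24182) + S = √(-24669 + 24182) + 12243001/46656 = √(-487) + 12243001/46656 = I*√487 + 12243001/46656 = 12243001/46656 + I*√487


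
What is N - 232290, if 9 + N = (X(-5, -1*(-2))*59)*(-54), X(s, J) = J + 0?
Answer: -238671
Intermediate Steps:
X(s, J) = J
N = -6381 (N = -9 + (-1*(-2)*59)*(-54) = -9 + (2*59)*(-54) = -9 + 118*(-54) = -9 - 6372 = -6381)
N - 232290 = -6381 - 232290 = -238671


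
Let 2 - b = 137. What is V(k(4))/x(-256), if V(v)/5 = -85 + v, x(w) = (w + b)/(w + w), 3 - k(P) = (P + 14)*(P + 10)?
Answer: -855040/391 ≈ -2186.8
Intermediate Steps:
b = -135 (b = 2 - 1*137 = 2 - 137 = -135)
k(P) = 3 - (10 + P)*(14 + P) (k(P) = 3 - (P + 14)*(P + 10) = 3 - (14 + P)*(10 + P) = 3 - (10 + P)*(14 + P))
x(w) = (-135 + w)/(2*w) (x(w) = (w - 135)/(w + w) = (-135 + w)/((2*w)) = (-135 + w)*(1/(2*w)) = (-135 + w)/(2*w))
V(v) = -425 + 5*v (V(v) = 5*(-85 + v) = -425 + 5*v)
V(k(4))/x(-256) = (-425 + 5*(-137 - 1*4² - 24*4))/(((½)*(-135 - 256)/(-256))) = (-425 + 5*(-137 - 1*16 - 96))/(((½)*(-1/256)*(-391))) = (-425 + 5*(-137 - 16 - 96))/(391/512) = (-425 + 5*(-249))*(512/391) = (-425 - 1245)*(512/391) = -1670*512/391 = -855040/391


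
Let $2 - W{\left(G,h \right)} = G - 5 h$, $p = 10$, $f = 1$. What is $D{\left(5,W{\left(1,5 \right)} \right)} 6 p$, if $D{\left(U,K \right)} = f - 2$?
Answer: $-60$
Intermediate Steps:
$W{\left(G,h \right)} = 2 - G + 5 h$ ($W{\left(G,h \right)} = 2 - \left(G - 5 h\right) = 2 - G + 5 h$)
$D{\left(U,K \right)} = -1$ ($D{\left(U,K \right)} = 1 - 2 = -1$)
$D{\left(5,W{\left(1,5 \right)} \right)} 6 p = \left(-1\right) 6 \cdot 10 = \left(-6\right) 10 = -60$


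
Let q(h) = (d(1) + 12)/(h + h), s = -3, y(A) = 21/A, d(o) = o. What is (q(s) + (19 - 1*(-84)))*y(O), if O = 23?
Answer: 4235/46 ≈ 92.065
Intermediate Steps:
q(h) = 13/(2*h) (q(h) = (1 + 12)/(h + h) = 13/((2*h)) = 13*(1/(2*h)) = 13/(2*h))
(q(s) + (19 - 1*(-84)))*y(O) = ((13/2)/(-3) + (19 - 1*(-84)))*(21/23) = ((13/2)*(-1/3) + (19 + 84))*(21*(1/23)) = (-13/6 + 103)*(21/23) = (605/6)*(21/23) = 4235/46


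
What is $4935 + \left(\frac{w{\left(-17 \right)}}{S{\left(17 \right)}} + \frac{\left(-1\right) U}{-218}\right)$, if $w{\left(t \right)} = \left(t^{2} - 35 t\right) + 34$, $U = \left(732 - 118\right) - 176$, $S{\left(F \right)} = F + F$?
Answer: $\frac{541077}{109} \approx 4964.0$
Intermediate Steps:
$S{\left(F \right)} = 2 F$
$U = 438$ ($U = 614 - 176 = 438$)
$w{\left(t \right)} = 34 + t^{2} - 35 t$
$4935 + \left(\frac{w{\left(-17 \right)}}{S{\left(17 \right)}} + \frac{\left(-1\right) U}{-218}\right) = 4935 + \left(\frac{34 + \left(-17\right)^{2} - -595}{2 \cdot 17} + \frac{\left(-1\right) 438}{-218}\right) = 4935 - \left(- \frac{219}{109} - \frac{34 + 289 + 595}{34}\right) = 4935 + \left(918 \cdot \frac{1}{34} + \frac{219}{109}\right) = 4935 + \left(27 + \frac{219}{109}\right) = 4935 + \frac{3162}{109} = \frac{541077}{109}$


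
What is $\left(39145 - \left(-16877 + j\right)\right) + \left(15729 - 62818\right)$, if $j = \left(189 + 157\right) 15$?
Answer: $3743$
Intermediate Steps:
$j = 5190$ ($j = 346 \cdot 15 = 5190$)
$\left(39145 - \left(-16877 + j\right)\right) + \left(15729 - 62818\right) = \left(39145 + \left(16877 - 5190\right)\right) + \left(15729 - 62818\right) = \left(39145 + 11687\right) - 47089 = 50832 - 47089 = 3743$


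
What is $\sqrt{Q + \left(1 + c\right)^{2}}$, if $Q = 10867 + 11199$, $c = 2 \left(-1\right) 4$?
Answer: $\sqrt{22115} \approx 148.71$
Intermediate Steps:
$c = -8$ ($c = \left(-2\right) 4 = -8$)
$Q = 22066$
$\sqrt{Q + \left(1 + c\right)^{2}} = \sqrt{22066 + \left(1 - 8\right)^{2}} = \sqrt{22066 + \left(-7\right)^{2}} = \sqrt{22066 + 49} = \sqrt{22115}$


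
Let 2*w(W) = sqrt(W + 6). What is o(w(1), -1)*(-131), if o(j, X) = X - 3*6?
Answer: 2489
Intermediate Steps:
w(W) = sqrt(6 + W)/2 (w(W) = sqrt(W + 6)/2 = sqrt(6 + W)/2)
o(j, X) = -18 + X (o(j, X) = X - 18 = -18 + X)
o(w(1), -1)*(-131) = (-18 - 1)*(-131) = -19*(-131) = 2489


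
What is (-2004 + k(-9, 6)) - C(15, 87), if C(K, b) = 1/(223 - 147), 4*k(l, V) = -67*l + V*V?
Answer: -35041/19 ≈ -1844.3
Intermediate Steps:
k(l, V) = -67*l/4 + V**2/4 (k(l, V) = (-67*l + V*V)/4 = (-67*l + V**2)/4 = (V**2 - 67*l)/4 = -67*l/4 + V**2/4)
C(K, b) = 1/76
(-2004 + k(-9, 6)) - C(15, 87) = (-2004 + (-67/4*(-9) + (1/4)*6**2)) - 1*1/76 = (-2004 + (603/4 + (1/4)*36)) - 1/76 = (-2004 + (603/4 + 9)) - 1/76 = (-2004 + 639/4) - 1/76 = -7377/4 - 1/76 = -35041/19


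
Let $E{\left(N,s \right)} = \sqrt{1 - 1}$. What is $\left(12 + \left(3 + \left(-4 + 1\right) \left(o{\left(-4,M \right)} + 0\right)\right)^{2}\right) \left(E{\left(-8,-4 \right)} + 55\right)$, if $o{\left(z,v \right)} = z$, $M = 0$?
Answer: $13035$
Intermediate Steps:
$E{\left(N,s \right)} = 0$ ($E{\left(N,s \right)} = \sqrt{0} = 0$)
$\left(12 + \left(3 + \left(-4 + 1\right) \left(o{\left(-4,M \right)} + 0\right)\right)^{2}\right) \left(E{\left(-8,-4 \right)} + 55\right) = \left(12 + \left(3 + \left(-4 + 1\right) \left(-4 + 0\right)\right)^{2}\right) \left(0 + 55\right) = \left(12 + \left(3 - -12\right)^{2}\right) 55 = \left(12 + \left(3 + 12\right)^{2}\right) 55 = \left(12 + 15^{2}\right) 55 = \left(12 + 225\right) 55 = 237 \cdot 55 = 13035$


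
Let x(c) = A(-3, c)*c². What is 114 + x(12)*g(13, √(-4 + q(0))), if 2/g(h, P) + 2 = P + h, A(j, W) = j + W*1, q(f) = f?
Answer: 42762/125 - 5184*I/125 ≈ 342.1 - 41.472*I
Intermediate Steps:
A(j, W) = W + j (A(j, W) = j + W = W + j)
g(h, P) = 2/(-2 + P + h) (g(h, P) = 2/(-2 + (P + h)) = 2/(-2 + P + h))
x(c) = c²*(-3 + c) (x(c) = (c - 3)*c² = (-3 + c)*c² = c²*(-3 + c))
114 + x(12)*g(13, √(-4 + q(0))) = 114 + (12²*(-3 + 12))*(2/(-2 + √(-4 + 0) + 13)) = 114 + (144*9)*(2/(-2 + √(-4) + 13)) = 114 + 1296*(2/(-2 + 2*I + 13)) = 114 + 1296*(2/(11 + 2*I)) = 114 + 1296*(2*((11 - 2*I)/125)) = 114 + 1296*(2*(11 - 2*I)/125) = 114 + 2592*(11 - 2*I)/125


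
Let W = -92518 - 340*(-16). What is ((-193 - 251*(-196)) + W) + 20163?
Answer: -17912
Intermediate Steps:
W = -87078 (W = -92518 - 1*(-5440) = -92518 + 5440 = -87078)
((-193 - 251*(-196)) + W) + 20163 = ((-193 - 251*(-196)) - 87078) + 20163 = ((-193 + 49196) - 87078) + 20163 = (49003 - 87078) + 20163 = -38075 + 20163 = -17912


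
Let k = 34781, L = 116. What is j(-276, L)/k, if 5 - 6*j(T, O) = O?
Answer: -37/69562 ≈ -0.00053190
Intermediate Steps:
j(T, O) = 5/6 - O/6
j(-276, L)/k = (5/6 - 1/6*116)/34781 = (5/6 - 58/3)*(1/34781) = -37/2*1/34781 = -37/69562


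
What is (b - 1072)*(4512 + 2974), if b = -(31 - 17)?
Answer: -8129796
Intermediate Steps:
b = -14 (b = -1*14 = -14)
(b - 1072)*(4512 + 2974) = (-14 - 1072)*(4512 + 2974) = -1086*7486 = -8129796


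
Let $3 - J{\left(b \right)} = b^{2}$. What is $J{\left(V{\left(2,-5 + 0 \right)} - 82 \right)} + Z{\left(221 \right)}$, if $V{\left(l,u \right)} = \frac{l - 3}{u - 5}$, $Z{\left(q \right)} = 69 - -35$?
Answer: $- \frac{660061}{100} \approx -6600.6$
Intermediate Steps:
$Z{\left(q \right)} = 104$ ($Z{\left(q \right)} = 69 + 35 = 104$)
$V{\left(l,u \right)} = \frac{-3 + l}{-5 + u}$
$J{\left(b \right)} = 3 - b^{2}$
$J{\left(V{\left(2,-5 + 0 \right)} - 82 \right)} + Z{\left(221 \right)} = \left(3 - \left(\frac{-3 + 2}{-5 + \left(-5 + 0\right)} - 82\right)^{2}\right) + 104 = \left(3 - \left(\frac{1}{-5 - 5} \left(-1\right) - 82\right)^{2}\right) + 104 = \left(3 - \left(\frac{1}{-10} \left(-1\right) - 82\right)^{2}\right) + 104 = \left(3 - \left(\left(- \frac{1}{10}\right) \left(-1\right) - 82\right)^{2}\right) + 104 = \left(3 - \left(\frac{1}{10} - 82\right)^{2}\right) + 104 = \left(3 - \left(- \frac{819}{10}\right)^{2}\right) + 104 = \left(3 - \frac{670761}{100}\right) + 104 = - \frac{670461}{100} + 104 = - \frac{660061}{100}$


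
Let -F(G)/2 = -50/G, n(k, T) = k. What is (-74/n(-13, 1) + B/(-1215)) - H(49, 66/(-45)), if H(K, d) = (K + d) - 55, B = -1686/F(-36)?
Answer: 185144/14625 ≈ 12.659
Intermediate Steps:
F(G) = 100/G (F(G) = -(-100)/G = 100/G)
B = 15174/25 (B = -1686/(100/(-36)) = -1686/(100*(-1/36)) = -1686/(-25/9) = -1686*(-9/25) = 15174/25 ≈ 606.96)
H(K, d) = -55 + K + d
(-74/n(-13, 1) + B/(-1215)) - H(49, 66/(-45)) = (-74/(-13) + (15174/25)/(-1215)) - (-55 + 49 + 66/(-45)) = (-74*(-1/13) + (15174/25)*(-1/1215)) - (-55 + 49 + 66*(-1/45)) = (74/13 - 562/1125) - (-55 + 49 - 22/15) = 75944/14625 - 1*(-112/15) = 75944/14625 + 112/15 = 185144/14625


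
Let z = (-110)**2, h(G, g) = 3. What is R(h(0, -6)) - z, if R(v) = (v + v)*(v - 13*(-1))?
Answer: -12004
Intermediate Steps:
R(v) = 2*v*(13 + v) (R(v) = (2*v)*(v + 13) = (2*v)*(13 + v) = 2*v*(13 + v))
z = 12100
R(h(0, -6)) - z = 2*3*(13 + 3) - 1*12100 = 2*3*16 - 12100 = 96 - 12100 = -12004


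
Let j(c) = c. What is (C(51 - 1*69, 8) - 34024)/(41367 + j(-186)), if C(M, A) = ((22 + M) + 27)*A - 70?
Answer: -11282/13727 ≈ -0.82188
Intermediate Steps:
C(M, A) = -70 + A*(49 + M) (C(M, A) = (49 + M)*A - 70 = A*(49 + M) - 70 = -70 + A*(49 + M))
(C(51 - 1*69, 8) - 34024)/(41367 + j(-186)) = ((-70 + 49*8 + 8*(51 - 1*69)) - 34024)/(41367 - 186) = ((-70 + 392 + 8*(51 - 69)) - 34024)/41181 = ((-70 + 392 + 8*(-18)) - 34024)*(1/41181) = ((-70 + 392 - 144) - 34024)*(1/41181) = (178 - 34024)*(1/41181) = -33846*1/41181 = -11282/13727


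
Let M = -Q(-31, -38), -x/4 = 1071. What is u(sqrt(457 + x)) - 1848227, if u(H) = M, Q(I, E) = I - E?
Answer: -1848234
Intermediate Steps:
x = -4284 (x = -4*1071 = -4284)
M = -7 (M = -(-31 - 1*(-38)) = -(-31 + 38) = -1*7 = -7)
u(H) = -7
u(sqrt(457 + x)) - 1848227 = -7 - 1848227 = -1848234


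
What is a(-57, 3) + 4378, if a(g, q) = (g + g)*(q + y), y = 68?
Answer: -3716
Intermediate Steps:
a(g, q) = 2*g*(68 + q) (a(g, q) = (g + g)*(q + 68) = (2*g)*(68 + q) = 2*g*(68 + q))
a(-57, 3) + 4378 = 2*(-57)*(68 + 3) + 4378 = 2*(-57)*71 + 4378 = -8094 + 4378 = -3716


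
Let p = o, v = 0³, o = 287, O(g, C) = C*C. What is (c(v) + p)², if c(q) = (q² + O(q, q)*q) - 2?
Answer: 81225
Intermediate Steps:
O(g, C) = C²
v = 0
c(q) = -2 + q² + q³ (c(q) = (q² + q²*q) - 2 = (q² + q³) - 2 = -2 + q² + q³)
p = 287
(c(v) + p)² = ((-2 + 0² + 0³) + 287)² = ((-2 + 0 + 0) + 287)² = (-2 + 287)² = 285² = 81225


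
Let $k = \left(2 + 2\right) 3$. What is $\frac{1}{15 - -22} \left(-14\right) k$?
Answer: $- \frac{168}{37} \approx -4.5405$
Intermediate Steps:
$k = 12$ ($k = 4 \cdot 3 = 12$)
$\frac{1}{15 - -22} \left(-14\right) k = \frac{1}{15 - -22} \left(-14\right) 12 = \frac{1}{15 + 22} \left(-14\right) 12 = \frac{1}{37} \left(-14\right) 12 = \left(- \frac{14}{37}\right) 12 = - \frac{168}{37}$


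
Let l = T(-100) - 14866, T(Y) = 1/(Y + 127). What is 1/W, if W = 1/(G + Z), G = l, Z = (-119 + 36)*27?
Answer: -461888/27 ≈ -17107.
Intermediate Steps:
Z = -2241 (Z = -83*27 = -2241)
T(Y) = 1/(127 + Y)
l = -401381/27 (l = 1/(127 - 100) - 14866 = 1/27 - 14866 = -401381/27 ≈ -14866.)
G = -401381/27 ≈ -14866.
W = -27/461888 (W = 1/(-401381/27 - 2241) = 1/(-461888/27) = -27/461888 ≈ -5.8456e-5)
1/W = 1/(-27/461888) = -461888/27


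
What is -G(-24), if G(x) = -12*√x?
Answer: 24*I*√6 ≈ 58.788*I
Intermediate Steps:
-G(-24) = -(-12)*√(-24) = -(-12)*2*I*√6 = -(-24)*I*√6 = 24*I*√6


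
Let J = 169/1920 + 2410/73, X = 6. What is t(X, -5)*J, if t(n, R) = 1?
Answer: 4639537/140160 ≈ 33.102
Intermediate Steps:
J = 4639537/140160 (J = 169*(1/1920) + 2410*(1/73) = 169/1920 + 2410/73 = 4639537/140160 ≈ 33.102)
t(X, -5)*J = 1*(4639537/140160) = 4639537/140160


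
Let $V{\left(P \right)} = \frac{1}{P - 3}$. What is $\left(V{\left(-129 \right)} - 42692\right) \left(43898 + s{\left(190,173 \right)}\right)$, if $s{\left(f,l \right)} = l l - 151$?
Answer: $- \frac{103797419555}{33} \approx -3.1454 \cdot 10^{9}$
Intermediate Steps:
$s{\left(f,l \right)} = -151 + l^{2}$ ($s{\left(f,l \right)} = l^{2} - 151 = -151 + l^{2}$)
$V{\left(P \right)} = \frac{1}{-3 + P}$
$\left(V{\left(-129 \right)} - 42692\right) \left(43898 + s{\left(190,173 \right)}\right) = \left(\frac{1}{-3 - 129} - 42692\right) \left(43898 - \left(151 - 173^{2}\right)\right) = \left(\frac{1}{-132} - 42692\right) \left(43898 + \left(-151 + 29929\right)\right) = \left(- \frac{1}{132} - 42692\right) \left(43898 + 29778\right) = \left(- \frac{5635345}{132}\right) 73676 = - \frac{103797419555}{33}$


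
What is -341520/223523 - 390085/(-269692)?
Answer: -4912242385/60282364916 ≈ -0.081487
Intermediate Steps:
-341520/223523 - 390085/(-269692) = -341520*1/223523 - 390085*(-1/269692) = -341520/223523 + 390085/269692 = -4912242385/60282364916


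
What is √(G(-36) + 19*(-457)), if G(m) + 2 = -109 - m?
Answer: I*√8758 ≈ 93.584*I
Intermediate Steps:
G(m) = -111 - m (G(m) = -2 + (-109 - m) = -111 - m)
√(G(-36) + 19*(-457)) = √((-111 - 1*(-36)) + 19*(-457)) = √((-111 + 36) - 8683) = √(-75 - 8683) = √(-8758) = I*√8758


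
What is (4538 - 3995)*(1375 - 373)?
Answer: 544086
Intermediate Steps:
(4538 - 3995)*(1375 - 373) = 543*1002 = 544086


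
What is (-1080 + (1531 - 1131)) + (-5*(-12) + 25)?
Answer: -595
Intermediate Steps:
(-1080 + (1531 - 1131)) + (-5*(-12) + 25) = (-1080 + 400) + (60 + 25) = -680 + 85 = -595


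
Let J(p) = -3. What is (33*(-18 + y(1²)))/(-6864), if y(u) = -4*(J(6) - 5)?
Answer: -7/104 ≈ -0.067308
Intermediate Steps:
y(u) = 32 (y(u) = -4*(-3 - 5) = -4*(-8) = 32)
(33*(-18 + y(1²)))/(-6864) = (33*(-18 + 32))/(-6864) = (33*14)*(-1/6864) = 462*(-1/6864) = -7/104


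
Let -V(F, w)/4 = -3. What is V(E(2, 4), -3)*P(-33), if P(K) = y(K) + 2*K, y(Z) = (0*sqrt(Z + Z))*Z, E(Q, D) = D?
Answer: -792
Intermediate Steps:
y(Z) = 0 (y(Z) = (0*sqrt(2*Z))*Z = (0*(sqrt(2)*sqrt(Z)))*Z = 0*Z = 0)
V(F, w) = 12 (V(F, w) = -4*(-3) = 12)
P(K) = 2*K (P(K) = 0 + 2*K = 2*K)
V(E(2, 4), -3)*P(-33) = 12*(2*(-33)) = 12*(-66) = -792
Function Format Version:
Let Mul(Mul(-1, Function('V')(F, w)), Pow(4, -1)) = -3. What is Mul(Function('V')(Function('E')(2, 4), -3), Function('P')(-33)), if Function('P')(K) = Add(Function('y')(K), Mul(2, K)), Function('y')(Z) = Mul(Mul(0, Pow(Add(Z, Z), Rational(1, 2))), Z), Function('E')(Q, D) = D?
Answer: -792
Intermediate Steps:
Function('y')(Z) = 0 (Function('y')(Z) = Mul(Mul(0, Pow(Mul(2, Z), Rational(1, 2))), Z) = Mul(Mul(0, Mul(Pow(2, Rational(1, 2)), Pow(Z, Rational(1, 2)))), Z) = Mul(0, Z) = 0)
Function('V')(F, w) = 12 (Function('V')(F, w) = Mul(-4, -3) = 12)
Function('P')(K) = Mul(2, K) (Function('P')(K) = Add(0, Mul(2, K)) = Mul(2, K))
Mul(Function('V')(Function('E')(2, 4), -3), Function('P')(-33)) = Mul(12, Mul(2, -33)) = Mul(12, -66) = -792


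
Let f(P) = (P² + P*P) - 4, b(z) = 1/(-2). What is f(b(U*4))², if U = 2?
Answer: 49/4 ≈ 12.250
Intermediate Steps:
b(z) = -½
f(P) = -4 + 2*P² (f(P) = (P² + P²) - 4 = 2*P² - 4 = -4 + 2*P²)
f(b(U*4))² = (-4 + 2*(-½)²)² = (-4 + 2*(¼))² = (-4 + ½)² = (-7/2)² = 49/4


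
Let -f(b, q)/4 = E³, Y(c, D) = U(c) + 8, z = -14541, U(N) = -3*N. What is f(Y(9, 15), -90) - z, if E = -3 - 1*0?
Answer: 14649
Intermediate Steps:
E = -3 (E = -3 + 0 = -3)
Y(c, D) = 8 - 3*c (Y(c, D) = -3*c + 8 = 8 - 3*c)
f(b, q) = 108 (f(b, q) = -4*(-3)³ = -4*(-27) = 108)
f(Y(9, 15), -90) - z = 108 - 1*(-14541) = 108 + 14541 = 14649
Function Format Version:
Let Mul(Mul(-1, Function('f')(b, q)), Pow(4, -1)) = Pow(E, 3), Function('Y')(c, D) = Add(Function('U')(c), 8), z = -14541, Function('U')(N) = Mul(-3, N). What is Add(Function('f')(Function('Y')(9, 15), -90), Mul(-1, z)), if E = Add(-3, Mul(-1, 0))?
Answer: 14649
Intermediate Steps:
E = -3 (E = Add(-3, 0) = -3)
Function('Y')(c, D) = Add(8, Mul(-3, c)) (Function('Y')(c, D) = Add(Mul(-3, c), 8) = Add(8, Mul(-3, c)))
Function('f')(b, q) = 108 (Function('f')(b, q) = Mul(-4, Pow(-3, 3)) = Mul(-4, -27) = 108)
Add(Function('f')(Function('Y')(9, 15), -90), Mul(-1, z)) = Add(108, Mul(-1, -14541)) = Add(108, 14541) = 14649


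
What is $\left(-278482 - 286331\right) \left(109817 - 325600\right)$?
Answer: $121877043579$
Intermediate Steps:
$\left(-278482 - 286331\right) \left(109817 - 325600\right) = \left(-564813\right) \left(-215783\right) = 121877043579$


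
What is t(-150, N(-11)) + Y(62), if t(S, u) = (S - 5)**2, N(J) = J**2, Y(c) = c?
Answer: 24087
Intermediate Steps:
t(S, u) = (-5 + S)**2
t(-150, N(-11)) + Y(62) = (-5 - 150)**2 + 62 = (-155)**2 + 62 = 24025 + 62 = 24087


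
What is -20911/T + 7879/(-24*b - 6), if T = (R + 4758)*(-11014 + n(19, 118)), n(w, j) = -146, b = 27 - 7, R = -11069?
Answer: -30829673377/1901630520 ≈ -16.212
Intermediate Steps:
b = 20
T = 70430760 (T = (-11069 + 4758)*(-11014 - 146) = -6311*(-11160) = 70430760)
-20911/T + 7879/(-24*b - 6) = -20911/70430760 + 7879/(-24*20 - 6) = -20911*1/70430760 + 7879/(-480 - 6) = -20911/70430760 + 7879/(-486) = -20911/70430760 + 7879*(-1/486) = -20911/70430760 - 7879/486 = -30829673377/1901630520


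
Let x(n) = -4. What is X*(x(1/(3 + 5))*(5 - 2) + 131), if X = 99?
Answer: 11781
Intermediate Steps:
X*(x(1/(3 + 5))*(5 - 2) + 131) = 99*(-4*(5 - 2) + 131) = 99*(-4*3 + 131) = 99*(-12 + 131) = 99*119 = 11781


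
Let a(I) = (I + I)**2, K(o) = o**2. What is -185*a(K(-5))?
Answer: -462500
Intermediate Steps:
a(I) = 4*I**2 (a(I) = (2*I)**2 = 4*I**2)
-185*a(K(-5)) = -740*((-5)**2)**2 = -740*25**2 = -740*625 = -185*2500 = -462500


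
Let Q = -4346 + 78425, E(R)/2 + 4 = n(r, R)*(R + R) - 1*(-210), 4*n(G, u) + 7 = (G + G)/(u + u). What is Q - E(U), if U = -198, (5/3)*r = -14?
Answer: 361447/5 ≈ 72289.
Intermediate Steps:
r = -42/5 (r = (3/5)*(-14) = -42/5 ≈ -8.4000)
n(G, u) = -7/4 + G/(4*u) (n(G, u) = -7/4 + ((G + G)/(u + u))/4 = -7/4 + ((2*G)/((2*u)))/4 = -7/4 + ((2*G)*(1/(2*u)))/4 = -7/4 + (G/u)/4 = -7/4 + G/(4*u))
E(R) = 2018/5 - 7*R (E(R) = -8 + 2*(((-42/5 - 7*R)/(4*R))*(R + R) - 1*(-210)) = -8 + 2*(((-42/5 - 7*R)/(4*R))*(2*R) + 210) = -8 + 2*((-21/5 - 7*R/2) + 210) = -8 + 2*(1029/5 - 7*R/2) = -8 + (2058/5 - 7*R) = 2018/5 - 7*R)
Q = 74079
Q - E(U) = 74079 - (2018/5 - 7*(-198)) = 74079 - (2018/5 + 1386) = 74079 - 1*8948/5 = 74079 - 8948/5 = 361447/5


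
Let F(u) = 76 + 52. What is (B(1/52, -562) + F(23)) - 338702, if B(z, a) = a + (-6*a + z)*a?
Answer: -58089481/26 ≈ -2.2342e+6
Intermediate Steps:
B(z, a) = a + a*(z - 6*a) (B(z, a) = a + (z - 6*a)*a = a + a*(z - 6*a))
F(u) = 128
(B(1/52, -562) + F(23)) - 338702 = (-562*(1 + 1/52 - 6*(-562)) + 128) - 338702 = (-562*(1 + 1/52 + 3372) + 128) - 338702 = (-562*175397/52 + 128) - 338702 = (-49286557/26 + 128) - 338702 = -49283229/26 - 338702 = -58089481/26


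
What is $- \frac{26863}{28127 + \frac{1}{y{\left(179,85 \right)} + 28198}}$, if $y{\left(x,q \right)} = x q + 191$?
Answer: $- \frac{1171334252}{1226449709} \approx -0.95506$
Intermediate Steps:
$y{\left(x,q \right)} = 191 + q x$ ($y{\left(x,q \right)} = q x + 191 = 191 + q x$)
$- \frac{26863}{28127 + \frac{1}{y{\left(179,85 \right)} + 28198}} = - \frac{26863}{28127 + \frac{1}{\left(191 + 85 \cdot 179\right) + 28198}} = - \frac{26863}{28127 + \frac{1}{\left(191 + 15215\right) + 28198}} = - \frac{26863}{28127 + \frac{1}{15406 + 28198}} = - \frac{26863}{28127 + \frac{1}{43604}} = - \frac{26863}{\frac{1226449709}{43604}} = \left(-26863\right) \frac{43604}{1226449709} = - \frac{1171334252}{1226449709}$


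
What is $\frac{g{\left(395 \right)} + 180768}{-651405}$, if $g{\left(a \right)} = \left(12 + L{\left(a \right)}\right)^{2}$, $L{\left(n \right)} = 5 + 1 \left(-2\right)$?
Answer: $- \frac{60331}{217135} \approx -0.27785$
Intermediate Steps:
$L{\left(n \right)} = 3$ ($L{\left(n \right)} = 5 - 2 = 3$)
$g{\left(a \right)} = 225$ ($g{\left(a \right)} = \left(12 + 3\right)^{2} = 15^{2} = 225$)
$\frac{g{\left(395 \right)} + 180768}{-651405} = \frac{225 + 180768}{-651405} = 180993 \left(- \frac{1}{651405}\right) = - \frac{60331}{217135}$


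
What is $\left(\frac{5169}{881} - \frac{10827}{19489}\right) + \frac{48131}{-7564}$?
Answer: $- \frac{136562868523}{129872435276} \approx -1.0515$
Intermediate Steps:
$\left(\frac{5169}{881} - \frac{10827}{19489}\right) + \frac{48131}{-7564} = \left(5169 \cdot \frac{1}{881} - \frac{10827}{19489}\right) + 48131 \left(- \frac{1}{7564}\right) = \left(\frac{5169}{881} - \frac{10827}{19489}\right) - \frac{48131}{7564} = \frac{91200054}{17169809} - \frac{48131}{7564} = - \frac{136562868523}{129872435276}$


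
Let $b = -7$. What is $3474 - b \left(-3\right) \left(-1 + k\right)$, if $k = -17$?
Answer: $3852$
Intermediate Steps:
$3474 - b \left(-3\right) \left(-1 + k\right) = 3474 - \left(-7\right) \left(-3\right) \left(-1 - 17\right) = 3474 - 21 \left(-18\right) = 3474 - -378 = 3474 + 378 = 3852$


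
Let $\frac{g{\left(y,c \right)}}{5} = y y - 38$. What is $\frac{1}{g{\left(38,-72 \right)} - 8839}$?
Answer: $- \frac{1}{1809} \approx -0.00055279$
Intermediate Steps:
$g{\left(y,c \right)} = -190 + 5 y^{2}$ ($g{\left(y,c \right)} = 5 \left(y y - 38\right) = 5 \left(y^{2} - 38\right) = 5 \left(-38 + y^{2}\right) = -190 + 5 y^{2}$)
$\frac{1}{g{\left(38,-72 \right)} - 8839} = \frac{1}{\left(-190 + 5 \cdot 38^{2}\right) - 8839} = \frac{1}{\left(-190 + 5 \cdot 1444\right) - 8839} = \frac{1}{\left(-190 + 7220\right) - 8839} = \frac{1}{7030 - 8839} = \frac{1}{-1809} = - \frac{1}{1809}$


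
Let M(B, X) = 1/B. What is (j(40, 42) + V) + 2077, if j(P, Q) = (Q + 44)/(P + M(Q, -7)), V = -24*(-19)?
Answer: 4261585/1681 ≈ 2535.1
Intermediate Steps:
V = 456
j(P, Q) = (44 + Q)/(P + 1/Q) (j(P, Q) = (Q + 44)/(P + 1/Q) = (44 + Q)/(P + 1/Q))
(j(40, 42) + V) + 2077 = (42*(44 + 42)/(1 + 40*42) + 456) + 2077 = (42*86/(1 + 1680) + 456) + 2077 = (42*86/1681 + 456) + 2077 = (42*(1/1681)*86 + 456) + 2077 = (3612/1681 + 456) + 2077 = 770148/1681 + 2077 = 4261585/1681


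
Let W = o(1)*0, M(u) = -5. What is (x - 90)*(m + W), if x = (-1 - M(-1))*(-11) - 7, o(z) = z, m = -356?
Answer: 50196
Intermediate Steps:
x = -51 (x = (-1 - 1*(-5))*(-11) - 7 = (-1 + 5)*(-11) - 7 = 4*(-11) - 7 = -44 - 7 = -51)
W = 0 (W = 1*0 = 0)
(x - 90)*(m + W) = (-51 - 90)*(-356 + 0) = -141*(-356) = 50196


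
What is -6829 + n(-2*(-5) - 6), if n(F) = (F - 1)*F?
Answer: -6817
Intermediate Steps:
n(F) = F*(-1 + F) (n(F) = (-1 + F)*F = F*(-1 + F))
-6829 + n(-2*(-5) - 6) = -6829 + (-2*(-5) - 6)*(-1 + (-2*(-5) - 6)) = -6829 + (10 - 6)*(-1 + (10 - 6)) = -6829 + 4*(-1 + 4) = -6829 + 4*3 = -6829 + 12 = -6817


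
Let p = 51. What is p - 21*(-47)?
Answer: 1038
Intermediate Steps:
p - 21*(-47) = 51 - 21*(-47) = 51 + 987 = 1038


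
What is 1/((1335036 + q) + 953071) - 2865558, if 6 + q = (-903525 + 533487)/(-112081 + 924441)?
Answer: -2663194240214830658/929380679161 ≈ -2.8656e+6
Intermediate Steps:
q = -2622099/406180 (q = -6 + (-903525 + 533487)/(-112081 + 924441) = -6 - 370038/812360 = -6 - 370038*1/812360 = -6 - 185019/406180 = -2622099/406180 ≈ -6.4555)
1/((1335036 + q) + 953071) - 2865558 = 1/((1335036 - 2622099/406180) + 953071) - 2865558 = 1/(542262300381/406180 + 953071) - 2865558 = 1/(929380679161/406180) - 2865558 = 406180/929380679161 - 2865558 = -2663194240214830658/929380679161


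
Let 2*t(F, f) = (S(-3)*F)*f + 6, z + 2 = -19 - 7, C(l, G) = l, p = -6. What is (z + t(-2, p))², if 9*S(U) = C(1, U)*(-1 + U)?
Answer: 6889/9 ≈ 765.44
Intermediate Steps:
z = -28 (z = -2 + (-19 - 7) = -2 - 26 = -28)
S(U) = -⅑ + U/9 (S(U) = (1*(-1 + U))/9 = (-1 + U)/9 = -⅑ + U/9)
t(F, f) = 3 - 2*F*f/9 (t(F, f) = (((-⅑ + (⅑)*(-3))*F)*f + 6)/2 = (((-⅑ - ⅓)*F)*f + 6)/2 = ((-4*F/9)*f + 6)/2 = (-4*F*f/9 + 6)/2 = (6 - 4*F*f/9)/2 = 3 - 2*F*f/9)
(z + t(-2, p))² = (-28 + (3 - 2/9*(-2)*(-6)))² = (-28 + (3 - 8/3))² = (-28 + ⅓)² = (-83/3)² = 6889/9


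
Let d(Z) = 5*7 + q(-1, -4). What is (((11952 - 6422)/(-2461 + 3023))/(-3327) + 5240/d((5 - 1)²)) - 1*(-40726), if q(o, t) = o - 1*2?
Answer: 152909171773/3739548 ≈ 40890.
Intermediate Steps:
q(o, t) = -2 + o (q(o, t) = o - 2 = -2 + o)
d(Z) = 32 (d(Z) = 5*7 + (-2 - 1) = 35 - 3 = 32)
(((11952 - 6422)/(-2461 + 3023))/(-3327) + 5240/d((5 - 1)²)) - 1*(-40726) = (((11952 - 6422)/(-2461 + 3023))/(-3327) + 5240/32) - 1*(-40726) = ((5530/562)*(-1/3327) + 5240*(1/32)) + 40726 = ((5530*(1/562))*(-1/3327) + 655/4) + 40726 = ((2765/281)*(-1/3327) + 655/4) + 40726 = (-2765/934887 + 655/4) + 40726 = 612339925/3739548 + 40726 = 152909171773/3739548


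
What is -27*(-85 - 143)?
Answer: 6156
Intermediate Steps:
-27*(-85 - 143) = -27*(-228) = 6156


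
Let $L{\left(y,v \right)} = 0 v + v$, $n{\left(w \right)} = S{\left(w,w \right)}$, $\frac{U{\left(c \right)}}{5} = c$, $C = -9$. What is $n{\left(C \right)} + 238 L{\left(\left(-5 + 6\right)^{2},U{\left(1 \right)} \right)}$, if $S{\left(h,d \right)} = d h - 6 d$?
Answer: $1325$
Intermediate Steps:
$S{\left(h,d \right)} = - 6 d + d h$
$U{\left(c \right)} = 5 c$
$n{\left(w \right)} = w \left(-6 + w\right)$
$L{\left(y,v \right)} = v$ ($L{\left(y,v \right)} = 0 + v = v$)
$n{\left(C \right)} + 238 L{\left(\left(-5 + 6\right)^{2},U{\left(1 \right)} \right)} = - 9 \left(-6 - 9\right) + 238 \cdot 5 \cdot 1 = \left(-9\right) \left(-15\right) + 238 \cdot 5 = 135 + 1190 = 1325$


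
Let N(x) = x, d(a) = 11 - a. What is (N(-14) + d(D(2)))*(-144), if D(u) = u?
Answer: 720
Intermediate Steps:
(N(-14) + d(D(2)))*(-144) = (-14 + (11 - 1*2))*(-144) = (-14 + (11 - 2))*(-144) = (-14 + 9)*(-144) = -5*(-144) = 720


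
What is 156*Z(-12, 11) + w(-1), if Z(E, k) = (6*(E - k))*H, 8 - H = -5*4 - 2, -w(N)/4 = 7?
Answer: -645868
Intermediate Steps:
w(N) = -28 (w(N) = -4*7 = -28)
H = 30 (H = 8 - (-5*4 - 2) = 8 - (-20 - 2) = 8 - 1*(-22) = 8 + 22 = 30)
Z(E, k) = -180*k + 180*E (Z(E, k) = (6*(E - k))*30 = (-6*k + 6*E)*30 = -180*k + 180*E)
156*Z(-12, 11) + w(-1) = 156*(-180*11 + 180*(-12)) - 28 = 156*(-1980 - 2160) - 28 = 156*(-4140) - 28 = -645840 - 28 = -645868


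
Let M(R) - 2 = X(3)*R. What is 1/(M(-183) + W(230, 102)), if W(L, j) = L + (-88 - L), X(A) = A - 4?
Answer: 1/97 ≈ 0.010309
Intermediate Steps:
X(A) = -4 + A
W(L, j) = -88
M(R) = 2 - R (M(R) = 2 + (-4 + 3)*R = 2 - R)
1/(M(-183) + W(230, 102)) = 1/((2 - 1*(-183)) - 88) = 1/((2 + 183) - 88) = 1/(185 - 88) = 1/97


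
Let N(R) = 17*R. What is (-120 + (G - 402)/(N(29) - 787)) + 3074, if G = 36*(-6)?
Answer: 144849/49 ≈ 2956.1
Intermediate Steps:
G = -216
(-120 + (G - 402)/(N(29) - 787)) + 3074 = (-120 + (-216 - 402)/(17*29 - 787)) + 3074 = (-120 - 618/(493 - 787)) + 3074 = (-120 - 618/(-294)) + 3074 = (-120 - 618*(-1/294)) + 3074 = (-120 + 103/49) + 3074 = -5777/49 + 3074 = 144849/49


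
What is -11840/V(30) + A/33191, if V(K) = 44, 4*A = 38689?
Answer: -392555861/1460404 ≈ -268.80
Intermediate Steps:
A = 38689/4 (A = (¼)*38689 = 38689/4 ≈ 9672.3)
-11840/V(30) + A/33191 = -11840/44 + (38689/4)/33191 = -11840*1/44 + (38689/4)*(1/33191) = -2960/11 + 38689/132764 = -392555861/1460404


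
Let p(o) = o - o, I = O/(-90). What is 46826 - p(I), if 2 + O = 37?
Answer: 46826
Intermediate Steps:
O = 35 (O = -2 + 37 = 35)
I = -7/18 (I = 35/(-90) = 35*(-1/90) = -7/18 ≈ -0.38889)
p(o) = 0
46826 - p(I) = 46826 - 1*0 = 46826 + 0 = 46826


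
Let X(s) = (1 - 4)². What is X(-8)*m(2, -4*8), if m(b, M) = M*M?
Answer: 9216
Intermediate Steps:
m(b, M) = M²
X(s) = 9 (X(s) = (-3)² = 9)
X(-8)*m(2, -4*8) = 9*(-4*8)² = 9*(-32)² = 9*1024 = 9216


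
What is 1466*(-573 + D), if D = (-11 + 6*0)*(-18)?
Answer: -549750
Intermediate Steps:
D = 198 (D = (-11 + 0)*(-18) = -11*(-18) = 198)
1466*(-573 + D) = 1466*(-573 + 198) = 1466*(-375) = -549750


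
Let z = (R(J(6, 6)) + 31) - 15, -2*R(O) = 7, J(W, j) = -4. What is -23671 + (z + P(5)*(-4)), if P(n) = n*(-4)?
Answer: -47157/2 ≈ -23579.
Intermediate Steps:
P(n) = -4*n
R(O) = -7/2 (R(O) = -½*7 = -7/2)
z = 25/2 (z = (-7/2 + 31) - 15 = 55/2 - 15 = 25/2 ≈ 12.500)
-23671 + (z + P(5)*(-4)) = -23671 + (25/2 - 4*5*(-4)) = -23671 + (25/2 - 20*(-4)) = -23671 + (25/2 + 80) = -23671 + 185/2 = -47157/2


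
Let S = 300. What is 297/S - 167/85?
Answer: -1657/1700 ≈ -0.97471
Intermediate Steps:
297/S - 167/85 = 297/300 - 167/85 = 297*(1/300) - 167*1/85 = 99/100 - 167/85 = -1657/1700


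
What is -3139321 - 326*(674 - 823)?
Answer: -3090747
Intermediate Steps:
-3139321 - 326*(674 - 823) = -3139321 - 326*(-149) = -3139321 - 1*(-48574) = -3139321 + 48574 = -3090747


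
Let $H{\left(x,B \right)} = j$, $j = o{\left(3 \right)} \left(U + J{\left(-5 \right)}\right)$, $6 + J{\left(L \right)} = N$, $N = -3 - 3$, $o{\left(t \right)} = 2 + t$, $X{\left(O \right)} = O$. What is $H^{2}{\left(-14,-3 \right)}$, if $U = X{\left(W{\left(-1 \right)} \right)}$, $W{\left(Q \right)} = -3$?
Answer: $5625$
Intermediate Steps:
$N = -6$ ($N = -3 - 3 = -6$)
$J{\left(L \right)} = -12$ ($J{\left(L \right)} = -6 - 6 = -12$)
$U = -3$
$j = -75$ ($j = \left(2 + 3\right) \left(-3 - 12\right) = 5 \left(-15\right) = -75$)
$H{\left(x,B \right)} = -75$
$H^{2}{\left(-14,-3 \right)} = \left(-75\right)^{2} = 5625$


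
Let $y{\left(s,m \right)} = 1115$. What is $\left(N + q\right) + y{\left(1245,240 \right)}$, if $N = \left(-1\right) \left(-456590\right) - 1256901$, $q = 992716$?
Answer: $193520$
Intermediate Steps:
$N = -800311$ ($N = 456590 - 1256901 = -800311$)
$\left(N + q\right) + y{\left(1245,240 \right)} = \left(-800311 + 992716\right) + 1115 = 192405 + 1115 = 193520$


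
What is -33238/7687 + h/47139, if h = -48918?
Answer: -647612916/120785831 ≈ -5.3617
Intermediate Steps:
-33238/7687 + h/47139 = -33238/7687 - 48918/47139 = -33238*1/7687 - 48918*1/47139 = -33238/7687 - 16306/15713 = -647612916/120785831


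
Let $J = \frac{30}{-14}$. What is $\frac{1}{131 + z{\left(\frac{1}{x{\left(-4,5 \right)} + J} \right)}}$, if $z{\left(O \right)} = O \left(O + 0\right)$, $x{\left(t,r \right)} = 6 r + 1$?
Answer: $\frac{40804}{5345373} \approx 0.0076335$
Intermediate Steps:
$J = - \frac{15}{7}$ ($J = 30 \left(- \frac{1}{14}\right) = - \frac{15}{7} \approx -2.1429$)
$x{\left(t,r \right)} = 1 + 6 r$
$z{\left(O \right)} = O^{2}$ ($z{\left(O \right)} = O O = O^{2}$)
$\frac{1}{131 + z{\left(\frac{1}{x{\left(-4,5 \right)} + J} \right)}} = \frac{1}{131 + \left(\frac{1}{\left(1 + 6 \cdot 5\right) - \frac{15}{7}}\right)^{2}} = \frac{1}{131 + \left(\frac{1}{\left(1 + 30\right) - \frac{15}{7}}\right)^{2}} = \frac{1}{131 + \left(\frac{1}{31 - \frac{15}{7}}\right)^{2}} = \frac{1}{131 + \left(\frac{1}{\frac{202}{7}}\right)^{2}} = \frac{1}{131 + \left(\frac{7}{202}\right)^{2}} = \frac{1}{131 + \frac{49}{40804}} = \frac{1}{\frac{5345373}{40804}} = \frac{40804}{5345373}$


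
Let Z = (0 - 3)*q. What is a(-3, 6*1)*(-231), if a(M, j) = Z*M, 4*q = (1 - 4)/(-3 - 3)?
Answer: -2079/8 ≈ -259.88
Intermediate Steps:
q = ⅛ (q = ((1 - 4)/(-3 - 3))/4 = (-3/(-6))/4 = (-3*(-⅙))/4 = (¼)*(½) = ⅛ ≈ 0.12500)
Z = -3/8 (Z = (0 - 3)*(⅛) = -3*⅛ = -3/8 ≈ -0.37500)
a(M, j) = -3*M/8
a(-3, 6*1)*(-231) = -3/8*(-3)*(-231) = (9/8)*(-231) = -2079/8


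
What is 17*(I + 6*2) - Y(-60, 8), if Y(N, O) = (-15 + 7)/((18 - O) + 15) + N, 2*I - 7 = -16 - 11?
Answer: 2358/25 ≈ 94.320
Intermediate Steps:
I = -10 (I = 7/2 + (-16 - 11)/2 = 7/2 + (½)*(-27) = 7/2 - 27/2 = -10)
Y(N, O) = N - 8/(33 - O) (Y(N, O) = -8/(33 - O) + N = N - 8/(33 - O))
17*(I + 6*2) - Y(-60, 8) = 17*(-10 + 6*2) - (8 - 33*(-60) - 60*8)/(-33 + 8) = 17*(-10 + 12) - (8 + 1980 - 480)/(-25) = 17*2 - (-1)*1508/25 = 34 - 1*(-1508/25) = 34 + 1508/25 = 2358/25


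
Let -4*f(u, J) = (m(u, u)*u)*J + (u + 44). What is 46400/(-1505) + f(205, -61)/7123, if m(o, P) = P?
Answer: 126785079/2144023 ≈ 59.134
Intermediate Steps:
f(u, J) = -11 - u/4 - J*u²/4 (f(u, J) = -((u*u)*J + (u + 44))/4 = -(u²*J + (44 + u))/4 = -(J*u² + (44 + u))/4 = -(44 + u + J*u²)/4 = -11 - u/4 - J*u²/4)
46400/(-1505) + f(205, -61)/7123 = 46400/(-1505) + (-11 - ¼*205 - ¼*(-61)*205²)/7123 = 46400*(-1/1505) + (-11 - 205/4 - ¼*(-61)*42025)*(1/7123) = -9280/301 + (-11 - 205/4 + 2563525/4)*(1/7123) = -9280/301 + 640819*(1/7123) = -9280/301 + 640819/7123 = 126785079/2144023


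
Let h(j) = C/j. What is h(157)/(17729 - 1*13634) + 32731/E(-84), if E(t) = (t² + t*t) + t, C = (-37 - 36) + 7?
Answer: 111335053/47718580 ≈ 2.3332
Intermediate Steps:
C = -66 (C = -73 + 7 = -66)
h(j) = -66/j
E(t) = t + 2*t² (E(t) = (t² + t²) + t = 2*t² + t = t + 2*t²)
h(157)/(17729 - 1*13634) + 32731/E(-84) = (-66/157)/(17729 - 1*13634) + 32731/((-84*(1 + 2*(-84)))) = (-66*1/157)/(17729 - 13634) + 32731/((-84*(1 - 168))) = -66/157/4095 + 32731/((-84*(-167))) = -66/157*1/4095 + 32731/14028 = -22/214305 + 32731*(1/14028) = -22/214305 + 32731/14028 = 111335053/47718580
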